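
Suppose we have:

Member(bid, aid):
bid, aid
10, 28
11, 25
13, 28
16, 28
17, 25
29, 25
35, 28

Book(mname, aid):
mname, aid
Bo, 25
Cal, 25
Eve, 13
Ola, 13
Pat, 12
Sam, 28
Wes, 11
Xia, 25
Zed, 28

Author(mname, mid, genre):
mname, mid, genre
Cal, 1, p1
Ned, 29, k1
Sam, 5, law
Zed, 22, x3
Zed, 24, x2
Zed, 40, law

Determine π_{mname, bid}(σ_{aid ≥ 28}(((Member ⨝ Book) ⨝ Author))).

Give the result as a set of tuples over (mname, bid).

Member ⋈ Book (natural join on aid): {(10, 28, Sam), (10, 28, Zed), (11, 25, Bo), (11, 25, Cal), (11, 25, Xia), (13, 28, Sam), (13, 28, Zed), (16, 28, Sam), (16, 28, Zed), (17, 25, Bo), (17, 25, Cal), (17, 25, Xia), (29, 25, Bo), (29, 25, Cal), (29, 25, Xia), (35, 28, Sam), (35, 28, Zed)}
(Member ⨝ Book) ⋈ Author (natural join on mname): {(10, 28, Sam, 5, law), (10, 28, Zed, 22, x3), (10, 28, Zed, 24, x2), (10, 28, Zed, 40, law), (11, 25, Cal, 1, p1), (13, 28, Sam, 5, law), (13, 28, Zed, 22, x3), (13, 28, Zed, 24, x2), (13, 28, Zed, 40, law), (16, 28, Sam, 5, law), (16, 28, Zed, 22, x3), (16, 28, Zed, 24, x2), (16, 28, Zed, 40, law), (17, 25, Cal, 1, p1), (29, 25, Cal, 1, p1), (35, 28, Sam, 5, law), (35, 28, Zed, 22, x3), (35, 28, Zed, 24, x2), (35, 28, Zed, 40, law)}
Filtering on aid ≥ 28 leaves {(10, 28, Sam, 5, law), (10, 28, Zed, 22, x3), (10, 28, Zed, 24, x2), (10, 28, Zed, 40, law), (13, 28, Sam, 5, law), (13, 28, Zed, 22, x3), (13, 28, Zed, 24, x2), (13, 28, Zed, 40, law), (16, 28, Sam, 5, law), (16, 28, Zed, 22, x3), (16, 28, Zed, 24, x2), (16, 28, Zed, 40, law), (35, 28, Sam, 5, law), (35, 28, Zed, 22, x3), (35, 28, Zed, 24, x2), (35, 28, Zed, 40, law)}.
Projecting to mname, bid (8 duplicate(s) eliminated): {(Sam, 10), (Sam, 13), (Sam, 16), (Sam, 35), (Zed, 10), (Zed, 13), (Zed, 16), (Zed, 35)}

{(Sam, 10), (Sam, 13), (Sam, 16), (Sam, 35), (Zed, 10), (Zed, 13), (Zed, 16), (Zed, 35)}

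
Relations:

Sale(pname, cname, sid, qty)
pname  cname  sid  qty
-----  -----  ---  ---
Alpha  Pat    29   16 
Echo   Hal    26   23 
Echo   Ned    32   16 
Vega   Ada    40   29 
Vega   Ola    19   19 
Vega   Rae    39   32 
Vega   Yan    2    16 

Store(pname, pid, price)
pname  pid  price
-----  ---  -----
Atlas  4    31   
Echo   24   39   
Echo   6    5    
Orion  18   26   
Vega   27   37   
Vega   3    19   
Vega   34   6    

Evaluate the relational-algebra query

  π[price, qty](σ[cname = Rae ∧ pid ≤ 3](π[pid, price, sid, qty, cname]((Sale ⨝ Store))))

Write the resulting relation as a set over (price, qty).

Sale ⋈ Store (natural join on pname): {(Echo, Hal, 26, 23, 24, 39), (Echo, Hal, 26, 23, 6, 5), (Echo, Ned, 32, 16, 24, 39), (Echo, Ned, 32, 16, 6, 5), (Vega, Ada, 40, 29, 27, 37), (Vega, Ada, 40, 29, 3, 19), (Vega, Ada, 40, 29, 34, 6), (Vega, Ola, 19, 19, 27, 37), (Vega, Ola, 19, 19, 3, 19), (Vega, Ola, 19, 19, 34, 6), (Vega, Rae, 39, 32, 27, 37), (Vega, Rae, 39, 32, 3, 19), (Vega, Rae, 39, 32, 34, 6), (Vega, Yan, 2, 16, 27, 37), (Vega, Yan, 2, 16, 3, 19), (Vega, Yan, 2, 16, 34, 6)}
Keep only column(s) pid, price, sid, qty, cname: {(24, 39, 26, 23, Hal), (24, 39, 32, 16, Ned), (27, 37, 19, 19, Ola), (27, 37, 2, 16, Yan), (27, 37, 39, 32, Rae), (27, 37, 40, 29, Ada), (3, 19, 19, 19, Ola), (3, 19, 2, 16, Yan), (3, 19, 39, 32, Rae), (3, 19, 40, 29, Ada), (34, 6, 19, 19, Ola), (34, 6, 2, 16, Yan), (34, 6, 39, 32, Rae), (34, 6, 40, 29, Ada), (6, 5, 26, 23, Hal), (6, 5, 32, 16, Ned)}
Apply σ_{cname = Rae ∧ pid ≤ 3}; surviving tuples: {(3, 19, 39, 32, Rae)}
Keep only column(s) price, qty: {(19, 32)}

{(19, 32)}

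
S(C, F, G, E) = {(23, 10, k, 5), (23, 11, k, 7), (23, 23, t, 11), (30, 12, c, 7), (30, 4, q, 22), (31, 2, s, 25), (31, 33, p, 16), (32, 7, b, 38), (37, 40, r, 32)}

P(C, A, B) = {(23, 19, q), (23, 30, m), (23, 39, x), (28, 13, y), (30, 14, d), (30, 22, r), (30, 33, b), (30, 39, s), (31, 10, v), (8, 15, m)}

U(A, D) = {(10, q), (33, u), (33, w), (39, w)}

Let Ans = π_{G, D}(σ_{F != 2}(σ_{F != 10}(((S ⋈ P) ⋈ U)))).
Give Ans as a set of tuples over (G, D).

{(c, u), (c, w), (k, w), (p, q), (q, u), (q, w), (t, w)}

S ⋈ P (natural join on C): {(23, 10, k, 5, 19, q), (23, 10, k, 5, 30, m), (23, 10, k, 5, 39, x), (23, 11, k, 7, 19, q), (23, 11, k, 7, 30, m), (23, 11, k, 7, 39, x), (23, 23, t, 11, 19, q), (23, 23, t, 11, 30, m), (23, 23, t, 11, 39, x), (30, 12, c, 7, 14, d), (30, 12, c, 7, 22, r), (30, 12, c, 7, 33, b), (30, 12, c, 7, 39, s), (30, 4, q, 22, 14, d), (30, 4, q, 22, 22, r), (30, 4, q, 22, 33, b), (30, 4, q, 22, 39, s), (31, 2, s, 25, 10, v), (31, 33, p, 16, 10, v)}
(S ⋈ P) ⋈ U (natural join on A): {(23, 10, k, 5, 39, x, w), (23, 11, k, 7, 39, x, w), (23, 23, t, 11, 39, x, w), (30, 12, c, 7, 33, b, u), (30, 12, c, 7, 33, b, w), (30, 12, c, 7, 39, s, w), (30, 4, q, 22, 33, b, u), (30, 4, q, 22, 33, b, w), (30, 4, q, 22, 39, s, w), (31, 2, s, 25, 10, v, q), (31, 33, p, 16, 10, v, q)}
Apply σ_{F != 10}; surviving tuples: {(23, 11, k, 7, 39, x, w), (23, 23, t, 11, 39, x, w), (30, 12, c, 7, 33, b, u), (30, 12, c, 7, 33, b, w), (30, 12, c, 7, 39, s, w), (30, 4, q, 22, 33, b, u), (30, 4, q, 22, 33, b, w), (30, 4, q, 22, 39, s, w), (31, 2, s, 25, 10, v, q), (31, 33, p, 16, 10, v, q)}
Apply σ_{F != 2}; surviving tuples: {(23, 11, k, 7, 39, x, w), (23, 23, t, 11, 39, x, w), (30, 12, c, 7, 33, b, u), (30, 12, c, 7, 33, b, w), (30, 12, c, 7, 39, s, w), (30, 4, q, 22, 33, b, u), (30, 4, q, 22, 33, b, w), (30, 4, q, 22, 39, s, w), (31, 33, p, 16, 10, v, q)}
π_{G, D} gives {(c, u), (c, w), (k, w), (p, q), (q, u), (q, w), (t, w)} (2 duplicate(s) eliminated).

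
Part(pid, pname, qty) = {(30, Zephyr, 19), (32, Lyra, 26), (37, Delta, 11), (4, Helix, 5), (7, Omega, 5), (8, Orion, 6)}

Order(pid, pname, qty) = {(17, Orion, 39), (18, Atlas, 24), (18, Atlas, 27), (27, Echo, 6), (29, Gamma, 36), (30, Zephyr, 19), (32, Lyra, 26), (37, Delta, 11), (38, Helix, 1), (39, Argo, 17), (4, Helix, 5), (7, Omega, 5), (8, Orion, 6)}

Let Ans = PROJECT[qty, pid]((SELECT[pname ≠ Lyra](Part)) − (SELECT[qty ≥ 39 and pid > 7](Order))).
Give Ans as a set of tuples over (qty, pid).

{(11, 37), (19, 30), (5, 4), (5, 7), (6, 8)}

Filtering on pname ≠ Lyra leaves {(30, Zephyr, 19), (37, Delta, 11), (4, Helix, 5), (7, Omega, 5), (8, Orion, 6)}.
Filtering on qty ≥ 39 and pid > 7 leaves {(17, Orion, 39)}.
Taking the difference: {(30, Zephyr, 19), (37, Delta, 11), (4, Helix, 5), (7, Omega, 5), (8, Orion, 6)}
π[qty, pid]: project onto (qty, pid) → {(11, 37), (19, 30), (5, 4), (5, 7), (6, 8)}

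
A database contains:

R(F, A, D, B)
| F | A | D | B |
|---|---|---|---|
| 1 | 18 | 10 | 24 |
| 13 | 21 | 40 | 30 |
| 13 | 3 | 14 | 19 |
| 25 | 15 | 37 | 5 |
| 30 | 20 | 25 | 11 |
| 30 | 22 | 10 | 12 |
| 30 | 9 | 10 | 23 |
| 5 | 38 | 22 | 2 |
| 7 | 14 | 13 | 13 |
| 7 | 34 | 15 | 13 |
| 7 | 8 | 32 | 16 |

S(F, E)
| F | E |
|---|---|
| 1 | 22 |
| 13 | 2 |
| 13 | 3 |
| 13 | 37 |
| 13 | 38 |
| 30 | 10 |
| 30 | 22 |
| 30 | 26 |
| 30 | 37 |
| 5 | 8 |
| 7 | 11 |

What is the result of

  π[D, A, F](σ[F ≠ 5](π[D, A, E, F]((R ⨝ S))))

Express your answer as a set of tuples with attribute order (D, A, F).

{(10, 18, 1), (10, 22, 30), (10, 9, 30), (13, 14, 7), (14, 3, 13), (15, 34, 7), (25, 20, 30), (32, 8, 7), (40, 21, 13)}

Natural join on F: {(1, 18, 10, 24, 22), (13, 21, 40, 30, 2), (13, 21, 40, 30, 3), (13, 21, 40, 30, 37), (13, 21, 40, 30, 38), (13, 3, 14, 19, 2), (13, 3, 14, 19, 3), (13, 3, 14, 19, 37), (13, 3, 14, 19, 38), (30, 20, 25, 11, 10), (30, 20, 25, 11, 22), (30, 20, 25, 11, 26), (30, 20, 25, 11, 37), (30, 22, 10, 12, 10), (30, 22, 10, 12, 22), (30, 22, 10, 12, 26), (30, 22, 10, 12, 37), (30, 9, 10, 23, 10), (30, 9, 10, 23, 22), (30, 9, 10, 23, 26), (30, 9, 10, 23, 37), (5, 38, 22, 2, 8), (7, 14, 13, 13, 11), (7, 34, 15, 13, 11), (7, 8, 32, 16, 11)}
Keep only column(s) D, A, E, F: {(10, 18, 22, 1), (10, 22, 10, 30), (10, 22, 22, 30), (10, 22, 26, 30), (10, 22, 37, 30), (10, 9, 10, 30), (10, 9, 22, 30), (10, 9, 26, 30), (10, 9, 37, 30), (13, 14, 11, 7), (14, 3, 2, 13), (14, 3, 3, 13), (14, 3, 37, 13), (14, 3, 38, 13), (15, 34, 11, 7), (22, 38, 8, 5), (25, 20, 10, 30), (25, 20, 22, 30), (25, 20, 26, 30), (25, 20, 37, 30), (32, 8, 11, 7), (40, 21, 2, 13), (40, 21, 3, 13), (40, 21, 37, 13), (40, 21, 38, 13)}
Filtering on F ≠ 5 leaves {(10, 18, 22, 1), (10, 22, 10, 30), (10, 22, 22, 30), (10, 22, 26, 30), (10, 22, 37, 30), (10, 9, 10, 30), (10, 9, 22, 30), (10, 9, 26, 30), (10, 9, 37, 30), (13, 14, 11, 7), (14, 3, 2, 13), (14, 3, 3, 13), (14, 3, 37, 13), (14, 3, 38, 13), (15, 34, 11, 7), (25, 20, 10, 30), (25, 20, 22, 30), (25, 20, 26, 30), (25, 20, 37, 30), (32, 8, 11, 7), (40, 21, 2, 13), (40, 21, 3, 13), (40, 21, 37, 13), (40, 21, 38, 13)}.
Keep only column(s) D, A, F (15 duplicate(s) eliminated): {(10, 18, 1), (10, 22, 30), (10, 9, 30), (13, 14, 7), (14, 3, 13), (15, 34, 7), (25, 20, 30), (32, 8, 7), (40, 21, 13)}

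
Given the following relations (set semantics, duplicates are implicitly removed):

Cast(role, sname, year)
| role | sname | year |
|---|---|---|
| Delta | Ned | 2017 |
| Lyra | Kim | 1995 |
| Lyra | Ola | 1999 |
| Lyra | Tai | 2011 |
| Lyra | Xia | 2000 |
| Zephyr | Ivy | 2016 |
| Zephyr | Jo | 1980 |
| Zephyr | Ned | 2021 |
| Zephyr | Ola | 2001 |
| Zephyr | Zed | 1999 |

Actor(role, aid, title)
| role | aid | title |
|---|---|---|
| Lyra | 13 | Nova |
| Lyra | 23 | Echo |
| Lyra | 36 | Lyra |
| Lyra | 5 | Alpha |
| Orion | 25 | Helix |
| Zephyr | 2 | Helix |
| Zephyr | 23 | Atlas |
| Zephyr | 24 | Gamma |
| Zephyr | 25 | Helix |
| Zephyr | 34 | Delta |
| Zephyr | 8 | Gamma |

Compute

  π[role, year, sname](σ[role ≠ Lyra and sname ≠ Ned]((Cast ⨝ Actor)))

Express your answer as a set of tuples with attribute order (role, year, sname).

Natural join on role: {(Lyra, Kim, 1995, 13, Nova), (Lyra, Kim, 1995, 23, Echo), (Lyra, Kim, 1995, 36, Lyra), (Lyra, Kim, 1995, 5, Alpha), (Lyra, Ola, 1999, 13, Nova), (Lyra, Ola, 1999, 23, Echo), (Lyra, Ola, 1999, 36, Lyra), (Lyra, Ola, 1999, 5, Alpha), (Lyra, Tai, 2011, 13, Nova), (Lyra, Tai, 2011, 23, Echo), (Lyra, Tai, 2011, 36, Lyra), (Lyra, Tai, 2011, 5, Alpha), (Lyra, Xia, 2000, 13, Nova), (Lyra, Xia, 2000, 23, Echo), (Lyra, Xia, 2000, 36, Lyra), (Lyra, Xia, 2000, 5, Alpha), (Zephyr, Ivy, 2016, 2, Helix), (Zephyr, Ivy, 2016, 23, Atlas), (Zephyr, Ivy, 2016, 24, Gamma), (Zephyr, Ivy, 2016, 25, Helix), (Zephyr, Ivy, 2016, 34, Delta), (Zephyr, Ivy, 2016, 8, Gamma), (Zephyr, Jo, 1980, 2, Helix), (Zephyr, Jo, 1980, 23, Atlas), (Zephyr, Jo, 1980, 24, Gamma), (Zephyr, Jo, 1980, 25, Helix), (Zephyr, Jo, 1980, 34, Delta), (Zephyr, Jo, 1980, 8, Gamma), (Zephyr, Ned, 2021, 2, Helix), (Zephyr, Ned, 2021, 23, Atlas), (Zephyr, Ned, 2021, 24, Gamma), (Zephyr, Ned, 2021, 25, Helix), (Zephyr, Ned, 2021, 34, Delta), (Zephyr, Ned, 2021, 8, Gamma), (Zephyr, Ola, 2001, 2, Helix), (Zephyr, Ola, 2001, 23, Atlas), (Zephyr, Ola, 2001, 24, Gamma), (Zephyr, Ola, 2001, 25, Helix), (Zephyr, Ola, 2001, 34, Delta), (Zephyr, Ola, 2001, 8, Gamma), (Zephyr, Zed, 1999, 2, Helix), (Zephyr, Zed, 1999, 23, Atlas), (Zephyr, Zed, 1999, 24, Gamma), (Zephyr, Zed, 1999, 25, Helix), (Zephyr, Zed, 1999, 34, Delta), (Zephyr, Zed, 1999, 8, Gamma)}
Filtering on role ≠ Lyra and sname ≠ Ned leaves {(Zephyr, Ivy, 2016, 2, Helix), (Zephyr, Ivy, 2016, 23, Atlas), (Zephyr, Ivy, 2016, 24, Gamma), (Zephyr, Ivy, 2016, 25, Helix), (Zephyr, Ivy, 2016, 34, Delta), (Zephyr, Ivy, 2016, 8, Gamma), (Zephyr, Jo, 1980, 2, Helix), (Zephyr, Jo, 1980, 23, Atlas), (Zephyr, Jo, 1980, 24, Gamma), (Zephyr, Jo, 1980, 25, Helix), (Zephyr, Jo, 1980, 34, Delta), (Zephyr, Jo, 1980, 8, Gamma), (Zephyr, Ola, 2001, 2, Helix), (Zephyr, Ola, 2001, 23, Atlas), (Zephyr, Ola, 2001, 24, Gamma), (Zephyr, Ola, 2001, 25, Helix), (Zephyr, Ola, 2001, 34, Delta), (Zephyr, Ola, 2001, 8, Gamma), (Zephyr, Zed, 1999, 2, Helix), (Zephyr, Zed, 1999, 23, Atlas), (Zephyr, Zed, 1999, 24, Gamma), (Zephyr, Zed, 1999, 25, Helix), (Zephyr, Zed, 1999, 34, Delta), (Zephyr, Zed, 1999, 8, Gamma)}.
Projecting to role, year, sname (20 duplicate(s) eliminated): {(Zephyr, 1980, Jo), (Zephyr, 1999, Zed), (Zephyr, 2001, Ola), (Zephyr, 2016, Ivy)}

{(Zephyr, 1980, Jo), (Zephyr, 1999, Zed), (Zephyr, 2001, Ola), (Zephyr, 2016, Ivy)}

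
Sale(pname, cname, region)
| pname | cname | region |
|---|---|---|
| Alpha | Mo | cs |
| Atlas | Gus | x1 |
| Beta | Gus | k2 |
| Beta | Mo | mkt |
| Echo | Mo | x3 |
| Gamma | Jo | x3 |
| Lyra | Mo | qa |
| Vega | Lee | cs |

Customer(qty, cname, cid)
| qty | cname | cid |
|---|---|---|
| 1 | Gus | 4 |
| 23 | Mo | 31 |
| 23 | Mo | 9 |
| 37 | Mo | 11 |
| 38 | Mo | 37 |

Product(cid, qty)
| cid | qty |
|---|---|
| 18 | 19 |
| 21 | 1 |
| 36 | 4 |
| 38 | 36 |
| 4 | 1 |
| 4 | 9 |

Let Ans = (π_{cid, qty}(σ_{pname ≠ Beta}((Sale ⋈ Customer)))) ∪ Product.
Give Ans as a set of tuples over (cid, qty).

Natural join on cname: {(Alpha, Mo, cs, 23, 31), (Alpha, Mo, cs, 23, 9), (Alpha, Mo, cs, 37, 11), (Alpha, Mo, cs, 38, 37), (Atlas, Gus, x1, 1, 4), (Beta, Gus, k2, 1, 4), (Beta, Mo, mkt, 23, 31), (Beta, Mo, mkt, 23, 9), (Beta, Mo, mkt, 37, 11), (Beta, Mo, mkt, 38, 37), (Echo, Mo, x3, 23, 31), (Echo, Mo, x3, 23, 9), (Echo, Mo, x3, 37, 11), (Echo, Mo, x3, 38, 37), (Lyra, Mo, qa, 23, 31), (Lyra, Mo, qa, 23, 9), (Lyra, Mo, qa, 37, 11), (Lyra, Mo, qa, 38, 37)}
Selection pname ≠ Beta: {(Alpha, Mo, cs, 23, 31), (Alpha, Mo, cs, 23, 9), (Alpha, Mo, cs, 37, 11), (Alpha, Mo, cs, 38, 37), (Atlas, Gus, x1, 1, 4), (Echo, Mo, x3, 23, 31), (Echo, Mo, x3, 23, 9), (Echo, Mo, x3, 37, 11), (Echo, Mo, x3, 38, 37), (Lyra, Mo, qa, 23, 31), (Lyra, Mo, qa, 23, 9), (Lyra, Mo, qa, 37, 11), (Lyra, Mo, qa, 38, 37)}
Projecting to cid, qty (8 duplicate(s) eliminated): {(11, 37), (31, 23), (37, 38), (4, 1), (9, 23)}
Taking the union: {(11, 37), (18, 19), (21, 1), (31, 23), (36, 4), (37, 38), (38, 36), (4, 1), (4, 9), (9, 23)}

{(11, 37), (18, 19), (21, 1), (31, 23), (36, 4), (37, 38), (38, 36), (4, 1), (4, 9), (9, 23)}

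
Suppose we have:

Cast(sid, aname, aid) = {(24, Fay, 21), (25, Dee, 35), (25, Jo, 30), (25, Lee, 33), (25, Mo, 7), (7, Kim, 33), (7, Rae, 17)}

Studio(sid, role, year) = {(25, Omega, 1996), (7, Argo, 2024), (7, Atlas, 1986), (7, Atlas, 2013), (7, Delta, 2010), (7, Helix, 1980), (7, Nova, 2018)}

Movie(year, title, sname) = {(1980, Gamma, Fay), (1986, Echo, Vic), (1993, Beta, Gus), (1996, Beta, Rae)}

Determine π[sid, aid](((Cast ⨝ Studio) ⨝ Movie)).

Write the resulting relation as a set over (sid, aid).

Natural join on sid: {(25, Dee, 35, Omega, 1996), (25, Jo, 30, Omega, 1996), (25, Lee, 33, Omega, 1996), (25, Mo, 7, Omega, 1996), (7, Kim, 33, Argo, 2024), (7, Kim, 33, Atlas, 1986), (7, Kim, 33, Atlas, 2013), (7, Kim, 33, Delta, 2010), (7, Kim, 33, Helix, 1980), (7, Kim, 33, Nova, 2018), (7, Rae, 17, Argo, 2024), (7, Rae, 17, Atlas, 1986), (7, Rae, 17, Atlas, 2013), (7, Rae, 17, Delta, 2010), (7, Rae, 17, Helix, 1980), (7, Rae, 17, Nova, 2018)}
Natural join on year: {(25, Dee, 35, Omega, 1996, Beta, Rae), (25, Jo, 30, Omega, 1996, Beta, Rae), (25, Lee, 33, Omega, 1996, Beta, Rae), (25, Mo, 7, Omega, 1996, Beta, Rae), (7, Kim, 33, Atlas, 1986, Echo, Vic), (7, Kim, 33, Helix, 1980, Gamma, Fay), (7, Rae, 17, Atlas, 1986, Echo, Vic), (7, Rae, 17, Helix, 1980, Gamma, Fay)}
Keep only column(s) sid, aid (2 duplicate(s) eliminated): {(25, 30), (25, 33), (25, 35), (25, 7), (7, 17), (7, 33)}

{(25, 30), (25, 33), (25, 35), (25, 7), (7, 17), (7, 33)}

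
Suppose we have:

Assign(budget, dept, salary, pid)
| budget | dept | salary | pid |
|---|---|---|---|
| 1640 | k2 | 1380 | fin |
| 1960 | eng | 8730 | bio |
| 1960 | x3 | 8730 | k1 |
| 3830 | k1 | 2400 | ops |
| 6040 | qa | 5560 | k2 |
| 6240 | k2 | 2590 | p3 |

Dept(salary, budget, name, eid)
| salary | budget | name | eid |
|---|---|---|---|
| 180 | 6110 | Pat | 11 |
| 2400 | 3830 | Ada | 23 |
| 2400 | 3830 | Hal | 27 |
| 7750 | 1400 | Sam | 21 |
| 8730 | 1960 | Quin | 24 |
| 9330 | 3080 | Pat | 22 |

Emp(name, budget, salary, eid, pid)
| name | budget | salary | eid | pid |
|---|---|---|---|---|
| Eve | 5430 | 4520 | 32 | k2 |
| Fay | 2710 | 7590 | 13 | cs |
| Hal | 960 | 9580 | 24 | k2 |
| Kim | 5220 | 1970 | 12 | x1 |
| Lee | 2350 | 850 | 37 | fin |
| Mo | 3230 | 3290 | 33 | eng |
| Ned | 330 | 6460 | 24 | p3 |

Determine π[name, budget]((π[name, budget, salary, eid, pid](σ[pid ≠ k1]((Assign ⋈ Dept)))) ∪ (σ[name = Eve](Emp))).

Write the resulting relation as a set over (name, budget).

{(Ada, 3830), (Eve, 5430), (Hal, 3830), (Quin, 1960)}

Natural join on budget, salary: {(1960, eng, 8730, bio, Quin, 24), (1960, x3, 8730, k1, Quin, 24), (3830, k1, 2400, ops, Ada, 23), (3830, k1, 2400, ops, Hal, 27)}
Apply σ_{pid ≠ k1}; surviving tuples: {(1960, eng, 8730, bio, Quin, 24), (3830, k1, 2400, ops, Ada, 23), (3830, k1, 2400, ops, Hal, 27)}
Projecting to name, budget, salary, eid, pid: {(Ada, 3830, 2400, 23, ops), (Hal, 3830, 2400, 27, ops), (Quin, 1960, 8730, 24, bio)}
Apply σ_{name = Eve}; surviving tuples: {(Eve, 5430, 4520, 32, k2)}
Taking the union: {(Ada, 3830, 2400, 23, ops), (Eve, 5430, 4520, 32, k2), (Hal, 3830, 2400, 27, ops), (Quin, 1960, 8730, 24, bio)}
Projecting to name, budget: {(Ada, 3830), (Eve, 5430), (Hal, 3830), (Quin, 1960)}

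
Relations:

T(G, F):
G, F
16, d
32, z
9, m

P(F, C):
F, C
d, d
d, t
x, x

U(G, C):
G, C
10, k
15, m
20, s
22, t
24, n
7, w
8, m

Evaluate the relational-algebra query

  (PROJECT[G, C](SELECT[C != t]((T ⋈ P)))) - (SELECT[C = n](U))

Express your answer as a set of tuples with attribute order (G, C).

{(16, d)}

Joining T and P on F yields {(16, d, d), (16, d, t)}.
Apply σ_{C != t}; surviving tuples: {(16, d, d)}
π_{G, C} gives {(16, d)}.
Apply σ_{C = n}; surviving tuples: {(24, n)}
Difference: {(16, d)} with {(24, n)} → {(16, d)}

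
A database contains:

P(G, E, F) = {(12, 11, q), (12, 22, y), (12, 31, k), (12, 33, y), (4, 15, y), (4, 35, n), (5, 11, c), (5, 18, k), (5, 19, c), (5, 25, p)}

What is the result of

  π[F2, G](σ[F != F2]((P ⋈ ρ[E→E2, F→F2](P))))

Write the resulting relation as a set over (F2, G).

{(c, 5), (k, 12), (k, 5), (n, 4), (p, 5), (q, 12), (y, 12), (y, 4)}

ρ[E→E2, F→F2]: schema becomes (G, E2, F2); tuples unchanged.
P ⋈ ρ[E→E2, F→F2](P) (natural join on G): {(12, 11, q, 11, q), (12, 11, q, 22, y), (12, 11, q, 31, k), (12, 11, q, 33, y), (12, 22, y, 11, q), (12, 22, y, 22, y), (12, 22, y, 31, k), (12, 22, y, 33, y), (12, 31, k, 11, q), (12, 31, k, 22, y), (12, 31, k, 31, k), (12, 31, k, 33, y), (12, 33, y, 11, q), (12, 33, y, 22, y), (12, 33, y, 31, k), (12, 33, y, 33, y), (4, 15, y, 15, y), (4, 15, y, 35, n), (4, 35, n, 15, y), (4, 35, n, 35, n), (5, 11, c, 11, c), (5, 11, c, 18, k), (5, 11, c, 19, c), (5, 11, c, 25, p), (5, 18, k, 11, c), (5, 18, k, 18, k), (5, 18, k, 19, c), (5, 18, k, 25, p), (5, 19, c, 11, c), (5, 19, c, 18, k), (5, 19, c, 19, c), (5, 19, c, 25, p), (5, 25, p, 11, c), (5, 25, p, 18, k), (5, 25, p, 19, c), (5, 25, p, 25, p)}
Selection F != F2: {(12, 11, q, 22, y), (12, 11, q, 31, k), (12, 11, q, 33, y), (12, 22, y, 11, q), (12, 22, y, 31, k), (12, 31, k, 11, q), (12, 31, k, 22, y), (12, 31, k, 33, y), (12, 33, y, 11, q), (12, 33, y, 31, k), (4, 15, y, 35, n), (4, 35, n, 15, y), (5, 11, c, 18, k), (5, 11, c, 25, p), (5, 18, k, 11, c), (5, 18, k, 19, c), (5, 18, k, 25, p), (5, 19, c, 18, k), (5, 19, c, 25, p), (5, 25, p, 11, c), (5, 25, p, 18, k), (5, 25, p, 19, c)}
Keep only column(s) F2, G (14 duplicate(s) eliminated): {(c, 5), (k, 12), (k, 5), (n, 4), (p, 5), (q, 12), (y, 12), (y, 4)}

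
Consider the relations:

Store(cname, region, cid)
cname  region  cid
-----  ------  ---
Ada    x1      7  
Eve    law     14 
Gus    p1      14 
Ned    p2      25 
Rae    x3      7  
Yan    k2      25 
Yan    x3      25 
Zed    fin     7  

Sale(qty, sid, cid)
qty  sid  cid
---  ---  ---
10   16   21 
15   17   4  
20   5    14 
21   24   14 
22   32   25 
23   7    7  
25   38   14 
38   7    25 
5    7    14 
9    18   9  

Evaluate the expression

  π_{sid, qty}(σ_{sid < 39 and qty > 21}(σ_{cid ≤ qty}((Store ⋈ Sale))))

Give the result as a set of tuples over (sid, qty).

Joining Store and Sale on cid yields {(Ada, x1, 7, 23, 7), (Eve, law, 14, 20, 5), (Eve, law, 14, 21, 24), (Eve, law, 14, 25, 38), (Eve, law, 14, 5, 7), (Gus, p1, 14, 20, 5), (Gus, p1, 14, 21, 24), (Gus, p1, 14, 25, 38), (Gus, p1, 14, 5, 7), (Ned, p2, 25, 22, 32), (Ned, p2, 25, 38, 7), (Rae, x3, 7, 23, 7), (Yan, k2, 25, 22, 32), (Yan, k2, 25, 38, 7), (Yan, x3, 25, 22, 32), (Yan, x3, 25, 38, 7), (Zed, fin, 7, 23, 7)}.
Selection cid ≤ qty: {(Ada, x1, 7, 23, 7), (Eve, law, 14, 20, 5), (Eve, law, 14, 21, 24), (Eve, law, 14, 25, 38), (Gus, p1, 14, 20, 5), (Gus, p1, 14, 21, 24), (Gus, p1, 14, 25, 38), (Ned, p2, 25, 38, 7), (Rae, x3, 7, 23, 7), (Yan, k2, 25, 38, 7), (Yan, x3, 25, 38, 7), (Zed, fin, 7, 23, 7)}
Selection sid < 39 and qty > 21: {(Ada, x1, 7, 23, 7), (Eve, law, 14, 25, 38), (Gus, p1, 14, 25, 38), (Ned, p2, 25, 38, 7), (Rae, x3, 7, 23, 7), (Yan, k2, 25, 38, 7), (Yan, x3, 25, 38, 7), (Zed, fin, 7, 23, 7)}
π[sid, qty]: project onto (sid, qty) (5 duplicate(s) eliminated) → {(38, 25), (7, 23), (7, 38)}

{(38, 25), (7, 23), (7, 38)}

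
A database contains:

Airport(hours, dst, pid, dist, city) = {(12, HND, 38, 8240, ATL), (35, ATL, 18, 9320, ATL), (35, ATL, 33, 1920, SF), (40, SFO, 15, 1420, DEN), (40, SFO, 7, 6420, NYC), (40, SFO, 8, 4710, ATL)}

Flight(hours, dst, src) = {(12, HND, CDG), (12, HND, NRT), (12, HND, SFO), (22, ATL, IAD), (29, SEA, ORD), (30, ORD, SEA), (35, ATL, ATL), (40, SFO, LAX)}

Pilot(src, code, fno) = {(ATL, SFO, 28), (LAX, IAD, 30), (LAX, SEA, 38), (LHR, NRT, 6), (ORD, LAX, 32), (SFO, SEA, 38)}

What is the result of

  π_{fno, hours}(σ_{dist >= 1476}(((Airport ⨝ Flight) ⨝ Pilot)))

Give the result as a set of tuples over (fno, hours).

{(28, 35), (30, 40), (38, 12), (38, 40)}

Joining Airport and Flight on hours, dst yields {(12, HND, 38, 8240, ATL, CDG), (12, HND, 38, 8240, ATL, NRT), (12, HND, 38, 8240, ATL, SFO), (35, ATL, 18, 9320, ATL, ATL), (35, ATL, 33, 1920, SF, ATL), (40, SFO, 15, 1420, DEN, LAX), (40, SFO, 7, 6420, NYC, LAX), (40, SFO, 8, 4710, ATL, LAX)}.
Joining (Airport ⨝ Flight) and Pilot on src yields {(12, HND, 38, 8240, ATL, SFO, SEA, 38), (35, ATL, 18, 9320, ATL, ATL, SFO, 28), (35, ATL, 33, 1920, SF, ATL, SFO, 28), (40, SFO, 15, 1420, DEN, LAX, IAD, 30), (40, SFO, 15, 1420, DEN, LAX, SEA, 38), (40, SFO, 7, 6420, NYC, LAX, IAD, 30), (40, SFO, 7, 6420, NYC, LAX, SEA, 38), (40, SFO, 8, 4710, ATL, LAX, IAD, 30), (40, SFO, 8, 4710, ATL, LAX, SEA, 38)}.
Apply σ_{dist >= 1476}; surviving tuples: {(12, HND, 38, 8240, ATL, SFO, SEA, 38), (35, ATL, 18, 9320, ATL, ATL, SFO, 28), (35, ATL, 33, 1920, SF, ATL, SFO, 28), (40, SFO, 7, 6420, NYC, LAX, IAD, 30), (40, SFO, 7, 6420, NYC, LAX, SEA, 38), (40, SFO, 8, 4710, ATL, LAX, IAD, 30), (40, SFO, 8, 4710, ATL, LAX, SEA, 38)}
π[fno, hours]: project onto (fno, hours) (3 duplicate(s) eliminated) → {(28, 35), (30, 40), (38, 12), (38, 40)}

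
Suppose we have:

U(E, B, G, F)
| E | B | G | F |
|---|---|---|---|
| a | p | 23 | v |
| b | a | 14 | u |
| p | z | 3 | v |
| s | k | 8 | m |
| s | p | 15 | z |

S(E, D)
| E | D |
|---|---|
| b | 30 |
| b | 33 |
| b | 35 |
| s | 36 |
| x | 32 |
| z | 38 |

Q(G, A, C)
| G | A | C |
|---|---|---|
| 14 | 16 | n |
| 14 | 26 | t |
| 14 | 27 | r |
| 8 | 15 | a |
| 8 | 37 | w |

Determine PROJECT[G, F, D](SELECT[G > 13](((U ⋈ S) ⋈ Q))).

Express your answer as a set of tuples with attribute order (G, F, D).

Natural join on E: {(b, a, 14, u, 30), (b, a, 14, u, 33), (b, a, 14, u, 35), (s, k, 8, m, 36), (s, p, 15, z, 36)}
Natural join on G: {(b, a, 14, u, 30, 16, n), (b, a, 14, u, 30, 26, t), (b, a, 14, u, 30, 27, r), (b, a, 14, u, 33, 16, n), (b, a, 14, u, 33, 26, t), (b, a, 14, u, 33, 27, r), (b, a, 14, u, 35, 16, n), (b, a, 14, u, 35, 26, t), (b, a, 14, u, 35, 27, r), (s, k, 8, m, 36, 15, a), (s, k, 8, m, 36, 37, w)}
Apply σ_{G > 13}; surviving tuples: {(b, a, 14, u, 30, 16, n), (b, a, 14, u, 30, 26, t), (b, a, 14, u, 30, 27, r), (b, a, 14, u, 33, 16, n), (b, a, 14, u, 33, 26, t), (b, a, 14, u, 33, 27, r), (b, a, 14, u, 35, 16, n), (b, a, 14, u, 35, 26, t), (b, a, 14, u, 35, 27, r)}
Projecting to G, F, D (6 duplicate(s) eliminated): {(14, u, 30), (14, u, 33), (14, u, 35)}

{(14, u, 30), (14, u, 33), (14, u, 35)}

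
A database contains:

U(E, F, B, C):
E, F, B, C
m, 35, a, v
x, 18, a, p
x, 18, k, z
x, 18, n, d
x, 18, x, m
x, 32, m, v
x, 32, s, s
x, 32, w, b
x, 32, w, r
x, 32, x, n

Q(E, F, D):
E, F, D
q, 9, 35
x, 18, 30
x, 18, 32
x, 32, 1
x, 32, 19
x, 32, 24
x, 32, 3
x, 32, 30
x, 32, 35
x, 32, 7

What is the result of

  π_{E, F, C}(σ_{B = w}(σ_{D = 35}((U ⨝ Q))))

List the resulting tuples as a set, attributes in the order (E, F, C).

{(x, 32, b), (x, 32, r)}

U ⋈ Q (natural join on E, F): {(x, 18, a, p, 30), (x, 18, a, p, 32), (x, 18, k, z, 30), (x, 18, k, z, 32), (x, 18, n, d, 30), (x, 18, n, d, 32), (x, 18, x, m, 30), (x, 18, x, m, 32), (x, 32, m, v, 1), (x, 32, m, v, 19), (x, 32, m, v, 24), (x, 32, m, v, 3), (x, 32, m, v, 30), (x, 32, m, v, 35), (x, 32, m, v, 7), (x, 32, s, s, 1), (x, 32, s, s, 19), (x, 32, s, s, 24), (x, 32, s, s, 3), (x, 32, s, s, 30), (x, 32, s, s, 35), (x, 32, s, s, 7), (x, 32, w, b, 1), (x, 32, w, b, 19), (x, 32, w, b, 24), (x, 32, w, b, 3), (x, 32, w, b, 30), (x, 32, w, b, 35), (x, 32, w, b, 7), (x, 32, w, r, 1), (x, 32, w, r, 19), (x, 32, w, r, 24), (x, 32, w, r, 3), (x, 32, w, r, 30), (x, 32, w, r, 35), (x, 32, w, r, 7), (x, 32, x, n, 1), (x, 32, x, n, 19), (x, 32, x, n, 24), (x, 32, x, n, 3), (x, 32, x, n, 30), (x, 32, x, n, 35), (x, 32, x, n, 7)}
Selection D = 35: {(x, 32, m, v, 35), (x, 32, s, s, 35), (x, 32, w, b, 35), (x, 32, w, r, 35), (x, 32, x, n, 35)}
Selection B = w: {(x, 32, w, b, 35), (x, 32, w, r, 35)}
π[E, F, C]: project onto (E, F, C) → {(x, 32, b), (x, 32, r)}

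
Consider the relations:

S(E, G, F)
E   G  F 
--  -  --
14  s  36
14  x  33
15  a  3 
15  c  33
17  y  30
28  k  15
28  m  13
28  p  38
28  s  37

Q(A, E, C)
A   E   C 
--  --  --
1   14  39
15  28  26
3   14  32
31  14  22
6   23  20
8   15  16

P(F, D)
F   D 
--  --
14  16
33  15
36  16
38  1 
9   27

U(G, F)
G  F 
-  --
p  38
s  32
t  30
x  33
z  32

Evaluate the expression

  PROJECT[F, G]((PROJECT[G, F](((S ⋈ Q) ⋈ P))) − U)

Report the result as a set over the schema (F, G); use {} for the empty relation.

S ⋈ Q (natural join on E): {(14, s, 36, 1, 39), (14, s, 36, 3, 32), (14, s, 36, 31, 22), (14, x, 33, 1, 39), (14, x, 33, 3, 32), (14, x, 33, 31, 22), (15, a, 3, 8, 16), (15, c, 33, 8, 16), (28, k, 15, 15, 26), (28, m, 13, 15, 26), (28, p, 38, 15, 26), (28, s, 37, 15, 26)}
(S ⋈ Q) ⋈ P (natural join on F): {(14, s, 36, 1, 39, 16), (14, s, 36, 3, 32, 16), (14, s, 36, 31, 22, 16), (14, x, 33, 1, 39, 15), (14, x, 33, 3, 32, 15), (14, x, 33, 31, 22, 15), (15, c, 33, 8, 16, 15), (28, p, 38, 15, 26, 1)}
Keep only column(s) G, F (4 duplicate(s) eliminated): {(c, 33), (p, 38), (s, 36), (x, 33)}
Set difference of the two operands is {(c, 33), (s, 36)}.
Keep only column(s) F, G: {(33, c), (36, s)}

{(33, c), (36, s)}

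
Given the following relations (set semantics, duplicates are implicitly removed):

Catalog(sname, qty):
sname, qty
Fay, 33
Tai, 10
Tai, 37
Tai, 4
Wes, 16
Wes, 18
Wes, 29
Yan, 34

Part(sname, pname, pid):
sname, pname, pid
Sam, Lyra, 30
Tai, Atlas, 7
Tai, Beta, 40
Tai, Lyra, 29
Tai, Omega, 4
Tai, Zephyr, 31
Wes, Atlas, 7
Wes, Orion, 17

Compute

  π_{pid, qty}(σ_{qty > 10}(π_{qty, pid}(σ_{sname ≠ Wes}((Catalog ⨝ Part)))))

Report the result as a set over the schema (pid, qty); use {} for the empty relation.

{(29, 37), (31, 37), (4, 37), (40, 37), (7, 37)}

Catalog ⋈ Part (natural join on sname): {(Tai, 10, Atlas, 7), (Tai, 10, Beta, 40), (Tai, 10, Lyra, 29), (Tai, 10, Omega, 4), (Tai, 10, Zephyr, 31), (Tai, 37, Atlas, 7), (Tai, 37, Beta, 40), (Tai, 37, Lyra, 29), (Tai, 37, Omega, 4), (Tai, 37, Zephyr, 31), (Tai, 4, Atlas, 7), (Tai, 4, Beta, 40), (Tai, 4, Lyra, 29), (Tai, 4, Omega, 4), (Tai, 4, Zephyr, 31), (Wes, 16, Atlas, 7), (Wes, 16, Orion, 17), (Wes, 18, Atlas, 7), (Wes, 18, Orion, 17), (Wes, 29, Atlas, 7), (Wes, 29, Orion, 17)}
Selection sname ≠ Wes: {(Tai, 10, Atlas, 7), (Tai, 10, Beta, 40), (Tai, 10, Lyra, 29), (Tai, 10, Omega, 4), (Tai, 10, Zephyr, 31), (Tai, 37, Atlas, 7), (Tai, 37, Beta, 40), (Tai, 37, Lyra, 29), (Tai, 37, Omega, 4), (Tai, 37, Zephyr, 31), (Tai, 4, Atlas, 7), (Tai, 4, Beta, 40), (Tai, 4, Lyra, 29), (Tai, 4, Omega, 4), (Tai, 4, Zephyr, 31)}
π_{qty, pid} gives {(10, 29), (10, 31), (10, 4), (10, 40), (10, 7), (37, 29), (37, 31), (37, 4), (37, 40), (37, 7), (4, 29), (4, 31), (4, 4), (4, 40), (4, 7)}.
Selection qty > 10: {(37, 29), (37, 31), (37, 4), (37, 40), (37, 7)}
π_{pid, qty} gives {(29, 37), (31, 37), (4, 37), (40, 37), (7, 37)}.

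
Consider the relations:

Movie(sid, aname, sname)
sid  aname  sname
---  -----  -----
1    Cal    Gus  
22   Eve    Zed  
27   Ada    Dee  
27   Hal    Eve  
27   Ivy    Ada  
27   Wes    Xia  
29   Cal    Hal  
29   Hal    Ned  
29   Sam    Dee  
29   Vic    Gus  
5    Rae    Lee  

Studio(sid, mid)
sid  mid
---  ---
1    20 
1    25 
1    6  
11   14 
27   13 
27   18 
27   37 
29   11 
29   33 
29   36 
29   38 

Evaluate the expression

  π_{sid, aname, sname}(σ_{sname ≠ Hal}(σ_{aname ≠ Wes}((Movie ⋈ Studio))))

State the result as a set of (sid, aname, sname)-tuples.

Natural join on sid: {(1, Cal, Gus, 20), (1, Cal, Gus, 25), (1, Cal, Gus, 6), (27, Ada, Dee, 13), (27, Ada, Dee, 18), (27, Ada, Dee, 37), (27, Hal, Eve, 13), (27, Hal, Eve, 18), (27, Hal, Eve, 37), (27, Ivy, Ada, 13), (27, Ivy, Ada, 18), (27, Ivy, Ada, 37), (27, Wes, Xia, 13), (27, Wes, Xia, 18), (27, Wes, Xia, 37), (29, Cal, Hal, 11), (29, Cal, Hal, 33), (29, Cal, Hal, 36), (29, Cal, Hal, 38), (29, Hal, Ned, 11), (29, Hal, Ned, 33), (29, Hal, Ned, 36), (29, Hal, Ned, 38), (29, Sam, Dee, 11), (29, Sam, Dee, 33), (29, Sam, Dee, 36), (29, Sam, Dee, 38), (29, Vic, Gus, 11), (29, Vic, Gus, 33), (29, Vic, Gus, 36), (29, Vic, Gus, 38)}
Apply σ_{aname ≠ Wes}; surviving tuples: {(1, Cal, Gus, 20), (1, Cal, Gus, 25), (1, Cal, Gus, 6), (27, Ada, Dee, 13), (27, Ada, Dee, 18), (27, Ada, Dee, 37), (27, Hal, Eve, 13), (27, Hal, Eve, 18), (27, Hal, Eve, 37), (27, Ivy, Ada, 13), (27, Ivy, Ada, 18), (27, Ivy, Ada, 37), (29, Cal, Hal, 11), (29, Cal, Hal, 33), (29, Cal, Hal, 36), (29, Cal, Hal, 38), (29, Hal, Ned, 11), (29, Hal, Ned, 33), (29, Hal, Ned, 36), (29, Hal, Ned, 38), (29, Sam, Dee, 11), (29, Sam, Dee, 33), (29, Sam, Dee, 36), (29, Sam, Dee, 38), (29, Vic, Gus, 11), (29, Vic, Gus, 33), (29, Vic, Gus, 36), (29, Vic, Gus, 38)}
Apply σ_{sname ≠ Hal}; surviving tuples: {(1, Cal, Gus, 20), (1, Cal, Gus, 25), (1, Cal, Gus, 6), (27, Ada, Dee, 13), (27, Ada, Dee, 18), (27, Ada, Dee, 37), (27, Hal, Eve, 13), (27, Hal, Eve, 18), (27, Hal, Eve, 37), (27, Ivy, Ada, 13), (27, Ivy, Ada, 18), (27, Ivy, Ada, 37), (29, Hal, Ned, 11), (29, Hal, Ned, 33), (29, Hal, Ned, 36), (29, Hal, Ned, 38), (29, Sam, Dee, 11), (29, Sam, Dee, 33), (29, Sam, Dee, 36), (29, Sam, Dee, 38), (29, Vic, Gus, 11), (29, Vic, Gus, 33), (29, Vic, Gus, 36), (29, Vic, Gus, 38)}
π[sid, aname, sname]: project onto (sid, aname, sname) (17 duplicate(s) eliminated) → {(1, Cal, Gus), (27, Ada, Dee), (27, Hal, Eve), (27, Ivy, Ada), (29, Hal, Ned), (29, Sam, Dee), (29, Vic, Gus)}

{(1, Cal, Gus), (27, Ada, Dee), (27, Hal, Eve), (27, Ivy, Ada), (29, Hal, Ned), (29, Sam, Dee), (29, Vic, Gus)}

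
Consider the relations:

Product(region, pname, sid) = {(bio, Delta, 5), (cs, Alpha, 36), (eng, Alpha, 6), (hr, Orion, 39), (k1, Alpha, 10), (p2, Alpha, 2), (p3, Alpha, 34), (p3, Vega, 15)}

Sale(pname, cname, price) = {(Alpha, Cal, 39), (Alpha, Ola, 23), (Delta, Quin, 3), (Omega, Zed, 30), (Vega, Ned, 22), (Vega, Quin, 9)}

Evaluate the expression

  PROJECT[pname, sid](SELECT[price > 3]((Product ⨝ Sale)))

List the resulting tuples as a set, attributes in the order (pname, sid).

{(Alpha, 10), (Alpha, 2), (Alpha, 34), (Alpha, 36), (Alpha, 6), (Vega, 15)}

Product ⋈ Sale (natural join on pname): {(bio, Delta, 5, Quin, 3), (cs, Alpha, 36, Cal, 39), (cs, Alpha, 36, Ola, 23), (eng, Alpha, 6, Cal, 39), (eng, Alpha, 6, Ola, 23), (k1, Alpha, 10, Cal, 39), (k1, Alpha, 10, Ola, 23), (p2, Alpha, 2, Cal, 39), (p2, Alpha, 2, Ola, 23), (p3, Alpha, 34, Cal, 39), (p3, Alpha, 34, Ola, 23), (p3, Vega, 15, Ned, 22), (p3, Vega, 15, Quin, 9)}
σ[price > 3]: keep tuples satisfying price > 3 → {(cs, Alpha, 36, Cal, 39), (cs, Alpha, 36, Ola, 23), (eng, Alpha, 6, Cal, 39), (eng, Alpha, 6, Ola, 23), (k1, Alpha, 10, Cal, 39), (k1, Alpha, 10, Ola, 23), (p2, Alpha, 2, Cal, 39), (p2, Alpha, 2, Ola, 23), (p3, Alpha, 34, Cal, 39), (p3, Alpha, 34, Ola, 23), (p3, Vega, 15, Ned, 22), (p3, Vega, 15, Quin, 9)}
Keep only column(s) pname, sid (6 duplicate(s) eliminated): {(Alpha, 10), (Alpha, 2), (Alpha, 34), (Alpha, 36), (Alpha, 6), (Vega, 15)}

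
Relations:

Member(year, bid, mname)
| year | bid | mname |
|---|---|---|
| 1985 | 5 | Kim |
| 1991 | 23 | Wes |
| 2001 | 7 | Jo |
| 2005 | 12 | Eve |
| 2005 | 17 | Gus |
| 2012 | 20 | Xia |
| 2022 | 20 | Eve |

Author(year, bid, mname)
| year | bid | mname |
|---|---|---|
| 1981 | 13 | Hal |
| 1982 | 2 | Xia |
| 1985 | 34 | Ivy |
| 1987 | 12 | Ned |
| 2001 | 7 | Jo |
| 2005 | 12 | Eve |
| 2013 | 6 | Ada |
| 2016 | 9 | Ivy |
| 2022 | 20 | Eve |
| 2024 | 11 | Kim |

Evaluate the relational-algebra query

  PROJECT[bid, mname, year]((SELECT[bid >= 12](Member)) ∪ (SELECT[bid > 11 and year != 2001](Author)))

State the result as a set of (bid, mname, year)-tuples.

{(12, Eve, 2005), (12, Ned, 1987), (13, Hal, 1981), (17, Gus, 2005), (20, Eve, 2022), (20, Xia, 2012), (23, Wes, 1991), (34, Ivy, 1985)}

Filtering on bid >= 12 leaves {(1991, 23, Wes), (2005, 12, Eve), (2005, 17, Gus), (2012, 20, Xia), (2022, 20, Eve)}.
Filtering on bid > 11 and year != 2001 leaves {(1981, 13, Hal), (1985, 34, Ivy), (1987, 12, Ned), (2005, 12, Eve), (2022, 20, Eve)}.
Taking the union: {(1981, 13, Hal), (1985, 34, Ivy), (1987, 12, Ned), (1991, 23, Wes), (2005, 12, Eve), (2005, 17, Gus), (2012, 20, Xia), (2022, 20, Eve)}
π[bid, mname, year]: project onto (bid, mname, year) → {(12, Eve, 2005), (12, Ned, 1987), (13, Hal, 1981), (17, Gus, 2005), (20, Eve, 2022), (20, Xia, 2012), (23, Wes, 1991), (34, Ivy, 1985)}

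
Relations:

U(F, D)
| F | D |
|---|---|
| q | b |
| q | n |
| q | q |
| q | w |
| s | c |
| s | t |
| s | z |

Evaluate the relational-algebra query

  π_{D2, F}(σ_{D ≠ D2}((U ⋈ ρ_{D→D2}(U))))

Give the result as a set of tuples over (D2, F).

ρ[D→D2]: schema becomes (F, D2); tuples unchanged.
U ⋈ ρ_{D→D2}(U) (natural join on F): {(q, b, b), (q, b, n), (q, b, q), (q, b, w), (q, n, b), (q, n, n), (q, n, q), (q, n, w), (q, q, b), (q, q, n), (q, q, q), (q, q, w), (q, w, b), (q, w, n), (q, w, q), (q, w, w), (s, c, c), (s, c, t), (s, c, z), (s, t, c), (s, t, t), (s, t, z), (s, z, c), (s, z, t), (s, z, z)}
Filtering on D ≠ D2 leaves {(q, b, n), (q, b, q), (q, b, w), (q, n, b), (q, n, q), (q, n, w), (q, q, b), (q, q, n), (q, q, w), (q, w, b), (q, w, n), (q, w, q), (s, c, t), (s, c, z), (s, t, c), (s, t, z), (s, z, c), (s, z, t)}.
Projecting to D2, F (11 duplicate(s) eliminated): {(b, q), (c, s), (n, q), (q, q), (t, s), (w, q), (z, s)}

{(b, q), (c, s), (n, q), (q, q), (t, s), (w, q), (z, s)}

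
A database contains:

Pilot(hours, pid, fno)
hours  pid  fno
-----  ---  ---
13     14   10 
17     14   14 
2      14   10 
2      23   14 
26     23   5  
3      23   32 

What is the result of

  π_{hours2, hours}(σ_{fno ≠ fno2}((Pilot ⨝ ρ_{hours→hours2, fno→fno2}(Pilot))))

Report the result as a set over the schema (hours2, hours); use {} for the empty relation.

ρ[hours→hours2, fno→fno2]: schema becomes (hours2, pid, fno2); tuples unchanged.
Pilot ⋈ ρ_{hours→hours2, fno→fno2}(Pilot) (natural join on pid): {(13, 14, 10, 13, 10), (13, 14, 10, 17, 14), (13, 14, 10, 2, 10), (17, 14, 14, 13, 10), (17, 14, 14, 17, 14), (17, 14, 14, 2, 10), (2, 14, 10, 13, 10), (2, 14, 10, 17, 14), (2, 14, 10, 2, 10), (2, 23, 14, 2, 14), (2, 23, 14, 26, 5), (2, 23, 14, 3, 32), (26, 23, 5, 2, 14), (26, 23, 5, 26, 5), (26, 23, 5, 3, 32), (3, 23, 32, 2, 14), (3, 23, 32, 26, 5), (3, 23, 32, 3, 32)}
Apply σ_{fno ≠ fno2}; surviving tuples: {(13, 14, 10, 17, 14), (17, 14, 14, 13, 10), (17, 14, 14, 2, 10), (2, 14, 10, 17, 14), (2, 23, 14, 26, 5), (2, 23, 14, 3, 32), (26, 23, 5, 2, 14), (26, 23, 5, 3, 32), (3, 23, 32, 2, 14), (3, 23, 32, 26, 5)}
Keep only column(s) hours2, hours: {(13, 17), (17, 13), (17, 2), (2, 17), (2, 26), (2, 3), (26, 2), (26, 3), (3, 2), (3, 26)}

{(13, 17), (17, 13), (17, 2), (2, 17), (2, 26), (2, 3), (26, 2), (26, 3), (3, 2), (3, 26)}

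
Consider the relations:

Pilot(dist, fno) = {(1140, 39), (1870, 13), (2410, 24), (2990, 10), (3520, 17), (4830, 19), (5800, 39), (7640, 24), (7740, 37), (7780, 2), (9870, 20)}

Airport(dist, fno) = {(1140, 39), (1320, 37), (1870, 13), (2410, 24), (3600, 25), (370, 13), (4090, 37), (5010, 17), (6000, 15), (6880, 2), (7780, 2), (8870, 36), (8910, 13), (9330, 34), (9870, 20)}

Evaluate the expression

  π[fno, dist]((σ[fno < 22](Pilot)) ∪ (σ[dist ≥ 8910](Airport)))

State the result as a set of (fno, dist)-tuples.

{(10, 2990), (13, 1870), (13, 8910), (17, 3520), (19, 4830), (2, 7780), (20, 9870), (34, 9330)}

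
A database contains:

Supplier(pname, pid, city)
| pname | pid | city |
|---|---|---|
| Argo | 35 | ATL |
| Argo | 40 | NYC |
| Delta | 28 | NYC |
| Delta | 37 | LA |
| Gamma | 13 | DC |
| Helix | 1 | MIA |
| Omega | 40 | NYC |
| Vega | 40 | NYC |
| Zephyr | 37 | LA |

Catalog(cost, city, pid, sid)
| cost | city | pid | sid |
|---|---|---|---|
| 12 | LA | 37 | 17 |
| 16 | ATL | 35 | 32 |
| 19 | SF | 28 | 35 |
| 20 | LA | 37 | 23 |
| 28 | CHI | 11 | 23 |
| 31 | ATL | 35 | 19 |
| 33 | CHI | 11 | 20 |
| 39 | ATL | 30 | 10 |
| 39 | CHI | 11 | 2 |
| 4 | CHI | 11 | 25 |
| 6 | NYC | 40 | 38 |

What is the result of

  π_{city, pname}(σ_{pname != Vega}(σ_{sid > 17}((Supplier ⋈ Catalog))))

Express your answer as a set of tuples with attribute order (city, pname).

Supplier ⋈ Catalog (natural join on pid, city): {(Argo, 35, ATL, 16, 32), (Argo, 35, ATL, 31, 19), (Argo, 40, NYC, 6, 38), (Delta, 37, LA, 12, 17), (Delta, 37, LA, 20, 23), (Omega, 40, NYC, 6, 38), (Vega, 40, NYC, 6, 38), (Zephyr, 37, LA, 12, 17), (Zephyr, 37, LA, 20, 23)}
σ[sid > 17]: keep tuples satisfying sid > 17 → {(Argo, 35, ATL, 16, 32), (Argo, 35, ATL, 31, 19), (Argo, 40, NYC, 6, 38), (Delta, 37, LA, 20, 23), (Omega, 40, NYC, 6, 38), (Vega, 40, NYC, 6, 38), (Zephyr, 37, LA, 20, 23)}
σ[pname != Vega]: keep tuples satisfying pname != Vega → {(Argo, 35, ATL, 16, 32), (Argo, 35, ATL, 31, 19), (Argo, 40, NYC, 6, 38), (Delta, 37, LA, 20, 23), (Omega, 40, NYC, 6, 38), (Zephyr, 37, LA, 20, 23)}
π_{city, pname} gives {(ATL, Argo), (LA, Delta), (LA, Zephyr), (NYC, Argo), (NYC, Omega)} (1 duplicate(s) eliminated).

{(ATL, Argo), (LA, Delta), (LA, Zephyr), (NYC, Argo), (NYC, Omega)}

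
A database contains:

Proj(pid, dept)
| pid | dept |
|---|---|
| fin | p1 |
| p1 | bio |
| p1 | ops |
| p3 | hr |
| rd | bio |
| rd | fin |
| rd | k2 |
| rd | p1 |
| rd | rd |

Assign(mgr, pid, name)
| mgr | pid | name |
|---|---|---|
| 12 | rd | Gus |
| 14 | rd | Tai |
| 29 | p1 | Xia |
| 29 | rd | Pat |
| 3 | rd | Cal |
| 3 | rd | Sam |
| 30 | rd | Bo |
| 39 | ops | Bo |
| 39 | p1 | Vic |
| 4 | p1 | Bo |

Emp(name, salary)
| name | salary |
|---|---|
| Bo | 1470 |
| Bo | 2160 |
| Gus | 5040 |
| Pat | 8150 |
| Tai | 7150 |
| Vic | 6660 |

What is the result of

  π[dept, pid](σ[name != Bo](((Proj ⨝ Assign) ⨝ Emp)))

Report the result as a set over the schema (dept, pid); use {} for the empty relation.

{(bio, p1), (bio, rd), (fin, rd), (k2, rd), (ops, p1), (p1, rd), (rd, rd)}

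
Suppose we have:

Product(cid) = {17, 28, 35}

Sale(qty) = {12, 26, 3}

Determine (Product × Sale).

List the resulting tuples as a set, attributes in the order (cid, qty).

{(17, 12), (17, 26), (17, 3), (28, 12), (28, 26), (28, 3), (35, 12), (35, 26), (35, 3)}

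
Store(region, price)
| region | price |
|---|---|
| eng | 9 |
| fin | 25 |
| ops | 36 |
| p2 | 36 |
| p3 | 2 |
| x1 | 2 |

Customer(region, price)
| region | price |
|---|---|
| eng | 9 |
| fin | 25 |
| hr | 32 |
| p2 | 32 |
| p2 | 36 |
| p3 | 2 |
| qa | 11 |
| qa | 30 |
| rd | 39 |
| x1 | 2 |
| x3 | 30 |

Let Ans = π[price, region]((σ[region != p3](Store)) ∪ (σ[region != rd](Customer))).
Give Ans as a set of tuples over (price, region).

{(11, qa), (2, p3), (2, x1), (25, fin), (30, qa), (30, x3), (32, hr), (32, p2), (36, ops), (36, p2), (9, eng)}

Apply σ_{region != p3}; surviving tuples: {(eng, 9), (fin, 25), (ops, 36), (p2, 36), (x1, 2)}
Apply σ_{region != rd}; surviving tuples: {(eng, 9), (fin, 25), (hr, 32), (p2, 32), (p2, 36), (p3, 2), (qa, 11), (qa, 30), (x1, 2), (x3, 30)}
Taking the union: {(eng, 9), (fin, 25), (hr, 32), (ops, 36), (p2, 32), (p2, 36), (p3, 2), (qa, 11), (qa, 30), (x1, 2), (x3, 30)}
π[price, region]: project onto (price, region) → {(11, qa), (2, p3), (2, x1), (25, fin), (30, qa), (30, x3), (32, hr), (32, p2), (36, ops), (36, p2), (9, eng)}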